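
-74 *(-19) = 1406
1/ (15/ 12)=0.80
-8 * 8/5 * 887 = -56768/5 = -11353.60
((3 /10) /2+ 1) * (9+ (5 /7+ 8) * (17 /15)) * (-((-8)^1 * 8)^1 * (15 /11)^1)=729376 /385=1894.48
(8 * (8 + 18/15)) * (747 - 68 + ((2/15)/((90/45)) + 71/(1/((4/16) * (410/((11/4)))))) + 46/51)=3433573216/14025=244818.05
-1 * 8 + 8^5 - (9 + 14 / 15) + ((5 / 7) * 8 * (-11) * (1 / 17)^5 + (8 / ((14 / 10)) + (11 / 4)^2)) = 78152360968769 / 2385359760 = 32763.34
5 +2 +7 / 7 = 8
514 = 514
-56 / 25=-2.24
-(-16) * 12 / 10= 96 / 5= 19.20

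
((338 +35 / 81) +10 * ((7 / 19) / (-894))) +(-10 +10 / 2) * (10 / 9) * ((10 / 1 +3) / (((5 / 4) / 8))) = -28387382 / 229311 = -123.79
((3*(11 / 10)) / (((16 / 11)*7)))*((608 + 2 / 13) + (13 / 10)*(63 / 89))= 2558056281 / 12958400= 197.41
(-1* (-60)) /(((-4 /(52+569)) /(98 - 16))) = -763830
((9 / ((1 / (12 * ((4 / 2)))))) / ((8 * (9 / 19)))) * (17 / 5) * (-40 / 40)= -969 / 5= -193.80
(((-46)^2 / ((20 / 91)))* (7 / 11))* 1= 6126.78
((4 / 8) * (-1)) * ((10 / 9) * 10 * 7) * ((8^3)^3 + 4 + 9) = -15658736450 / 3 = -5219578816.67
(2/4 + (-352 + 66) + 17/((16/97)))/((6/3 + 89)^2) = -417/18928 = -0.02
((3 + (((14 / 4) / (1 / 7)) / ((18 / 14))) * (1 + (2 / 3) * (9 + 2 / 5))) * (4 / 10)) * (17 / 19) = 649349 / 12825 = 50.63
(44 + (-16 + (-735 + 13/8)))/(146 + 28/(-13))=-6669/1360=-4.90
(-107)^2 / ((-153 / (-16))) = 183184 / 153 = 1197.28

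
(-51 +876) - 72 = 753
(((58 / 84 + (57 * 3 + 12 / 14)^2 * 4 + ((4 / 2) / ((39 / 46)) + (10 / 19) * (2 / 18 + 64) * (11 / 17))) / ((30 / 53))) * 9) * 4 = 23194069722431 / 3086265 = 7515255.40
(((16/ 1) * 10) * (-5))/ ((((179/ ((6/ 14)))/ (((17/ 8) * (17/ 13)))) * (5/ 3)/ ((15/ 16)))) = -195075/ 65156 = -2.99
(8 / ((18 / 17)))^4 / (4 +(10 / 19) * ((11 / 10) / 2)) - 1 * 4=808214516 / 1069443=755.73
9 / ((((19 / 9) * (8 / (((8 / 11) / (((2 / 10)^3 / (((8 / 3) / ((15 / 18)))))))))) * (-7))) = -32400 / 1463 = -22.15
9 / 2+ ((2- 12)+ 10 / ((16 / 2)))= -17 / 4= -4.25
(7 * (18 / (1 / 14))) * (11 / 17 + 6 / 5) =3258.21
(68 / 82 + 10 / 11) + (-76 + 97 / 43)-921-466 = -28294500 / 19393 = -1459.01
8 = 8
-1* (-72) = 72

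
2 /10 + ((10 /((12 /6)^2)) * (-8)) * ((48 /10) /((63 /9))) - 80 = -93.51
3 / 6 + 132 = 265 / 2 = 132.50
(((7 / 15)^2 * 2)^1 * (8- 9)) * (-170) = 3332 / 45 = 74.04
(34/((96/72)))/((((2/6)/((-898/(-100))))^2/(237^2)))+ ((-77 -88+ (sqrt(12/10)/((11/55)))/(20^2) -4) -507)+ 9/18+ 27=sqrt(30)/400+ 5197587252671/5000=1039517450.55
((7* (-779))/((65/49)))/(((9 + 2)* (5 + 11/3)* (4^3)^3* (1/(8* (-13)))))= 801591/46858240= 0.02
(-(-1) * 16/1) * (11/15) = 176/15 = 11.73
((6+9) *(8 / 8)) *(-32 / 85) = -96 / 17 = -5.65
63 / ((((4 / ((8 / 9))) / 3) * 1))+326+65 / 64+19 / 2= 24225 / 64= 378.52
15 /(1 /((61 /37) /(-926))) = -915 /34262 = -0.03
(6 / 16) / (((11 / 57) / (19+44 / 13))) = 49761 / 1144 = 43.50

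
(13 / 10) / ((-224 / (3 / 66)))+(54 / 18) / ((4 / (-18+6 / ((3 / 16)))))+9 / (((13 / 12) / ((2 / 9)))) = 7909271 / 640640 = 12.35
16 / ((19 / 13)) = 208 / 19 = 10.95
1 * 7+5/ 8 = 61/ 8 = 7.62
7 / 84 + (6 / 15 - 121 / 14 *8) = -28837 / 420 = -68.66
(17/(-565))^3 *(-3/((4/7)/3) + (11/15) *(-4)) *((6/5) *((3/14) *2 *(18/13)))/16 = 148701771/6565181350000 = 0.00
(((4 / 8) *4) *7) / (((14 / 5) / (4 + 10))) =70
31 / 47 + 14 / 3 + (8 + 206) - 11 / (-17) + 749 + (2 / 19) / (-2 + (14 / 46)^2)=44524584533 / 45952887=968.92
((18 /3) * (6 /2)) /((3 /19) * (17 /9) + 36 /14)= 7182 /1145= 6.27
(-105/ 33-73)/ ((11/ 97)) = -81286/ 121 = -671.79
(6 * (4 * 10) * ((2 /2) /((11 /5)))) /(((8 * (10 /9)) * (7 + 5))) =45 /44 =1.02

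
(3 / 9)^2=1 / 9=0.11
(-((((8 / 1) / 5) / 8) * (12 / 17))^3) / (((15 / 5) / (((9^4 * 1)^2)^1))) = -24794911296 / 614125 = -40374.37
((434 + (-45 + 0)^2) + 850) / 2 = 3309 / 2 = 1654.50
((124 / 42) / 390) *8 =248 / 4095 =0.06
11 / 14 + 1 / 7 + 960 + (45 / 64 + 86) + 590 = 733659 / 448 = 1637.63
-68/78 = -34/39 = -0.87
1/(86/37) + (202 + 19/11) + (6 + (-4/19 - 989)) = -14002699/17974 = -779.05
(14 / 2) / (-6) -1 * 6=-43 / 6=-7.17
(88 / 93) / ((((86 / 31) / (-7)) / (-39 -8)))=14476 / 129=112.22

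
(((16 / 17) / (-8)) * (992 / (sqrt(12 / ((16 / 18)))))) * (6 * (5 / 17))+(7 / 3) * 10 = 70 / 3 - 19840 * sqrt(6) / 867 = -32.72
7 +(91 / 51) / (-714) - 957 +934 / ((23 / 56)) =1324.08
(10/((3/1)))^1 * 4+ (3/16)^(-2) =376/9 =41.78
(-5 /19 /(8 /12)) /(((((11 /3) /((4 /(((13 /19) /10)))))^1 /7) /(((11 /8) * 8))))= -6300 /13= -484.62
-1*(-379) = 379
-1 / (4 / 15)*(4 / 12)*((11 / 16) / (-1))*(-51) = -2805 / 64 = -43.83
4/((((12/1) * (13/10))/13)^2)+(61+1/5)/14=2252/315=7.15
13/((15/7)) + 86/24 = 193/20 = 9.65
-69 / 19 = -3.63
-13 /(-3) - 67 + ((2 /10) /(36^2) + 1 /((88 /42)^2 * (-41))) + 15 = -383131831 /8036820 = -47.67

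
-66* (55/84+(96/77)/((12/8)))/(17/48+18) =-32952/6167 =-5.34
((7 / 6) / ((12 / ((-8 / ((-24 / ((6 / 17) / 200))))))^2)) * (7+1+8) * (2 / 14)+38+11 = 7646940001 / 156060000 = 49.00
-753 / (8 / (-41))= 30873 / 8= 3859.12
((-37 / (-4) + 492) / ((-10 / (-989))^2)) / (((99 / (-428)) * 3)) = -41968237747 / 5940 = -7065359.89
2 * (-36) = -72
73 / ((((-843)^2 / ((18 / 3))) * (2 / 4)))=0.00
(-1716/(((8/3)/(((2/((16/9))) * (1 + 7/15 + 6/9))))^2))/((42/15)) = -34749/70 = -496.41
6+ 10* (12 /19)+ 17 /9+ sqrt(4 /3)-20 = -991 /171+ 2* sqrt(3) /3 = -4.64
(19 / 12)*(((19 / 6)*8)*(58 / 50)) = 10469 / 225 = 46.53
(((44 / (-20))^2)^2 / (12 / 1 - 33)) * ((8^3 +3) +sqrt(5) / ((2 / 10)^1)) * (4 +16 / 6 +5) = -1508023 / 225 - 14641 * sqrt(5) / 225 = -6847.83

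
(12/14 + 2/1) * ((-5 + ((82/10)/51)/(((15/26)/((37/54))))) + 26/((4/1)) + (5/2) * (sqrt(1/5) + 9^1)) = 10 * sqrt(5)/7 + 1427612/20655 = 72.31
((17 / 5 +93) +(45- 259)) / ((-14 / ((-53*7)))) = -15582 / 5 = -3116.40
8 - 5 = 3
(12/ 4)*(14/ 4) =21/ 2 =10.50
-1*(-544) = 544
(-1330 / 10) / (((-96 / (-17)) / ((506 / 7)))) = -81719 / 48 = -1702.48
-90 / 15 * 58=-348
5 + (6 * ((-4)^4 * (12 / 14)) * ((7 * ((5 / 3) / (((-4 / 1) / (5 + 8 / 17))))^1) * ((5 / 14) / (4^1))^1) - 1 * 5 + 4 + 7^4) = 529.37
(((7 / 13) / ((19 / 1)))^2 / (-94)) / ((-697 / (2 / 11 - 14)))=-196 / 1157080639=-0.00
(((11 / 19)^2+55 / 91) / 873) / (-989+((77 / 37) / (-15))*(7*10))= -1142042 / 1059753122337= -0.00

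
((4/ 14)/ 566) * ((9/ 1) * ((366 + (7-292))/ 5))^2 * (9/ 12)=1594323/ 198100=8.05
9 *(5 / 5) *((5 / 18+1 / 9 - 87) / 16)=-1559 / 32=-48.72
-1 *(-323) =323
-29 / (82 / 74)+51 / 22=-21515 / 902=-23.85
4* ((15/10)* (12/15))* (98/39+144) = 45712/65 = 703.26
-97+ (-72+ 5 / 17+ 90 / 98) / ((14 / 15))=-1007852 / 5831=-172.84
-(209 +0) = -209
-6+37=31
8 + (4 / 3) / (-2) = 22 / 3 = 7.33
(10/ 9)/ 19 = 10/ 171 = 0.06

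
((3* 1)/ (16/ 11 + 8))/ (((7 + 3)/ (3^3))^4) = 17537553/ 1040000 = 16.86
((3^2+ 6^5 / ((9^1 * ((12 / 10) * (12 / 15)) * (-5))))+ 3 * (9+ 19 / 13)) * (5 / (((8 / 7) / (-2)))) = 63525 / 52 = 1221.63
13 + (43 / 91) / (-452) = 534673 / 41132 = 13.00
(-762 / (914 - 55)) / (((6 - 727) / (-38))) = -28956 / 619339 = -0.05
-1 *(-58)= 58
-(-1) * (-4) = -4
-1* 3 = -3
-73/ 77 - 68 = -5309/ 77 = -68.95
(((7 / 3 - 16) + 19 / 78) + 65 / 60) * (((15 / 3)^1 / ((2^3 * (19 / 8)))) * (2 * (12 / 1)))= -19250 / 247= -77.94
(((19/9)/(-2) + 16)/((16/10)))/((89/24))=1345/534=2.52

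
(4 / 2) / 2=1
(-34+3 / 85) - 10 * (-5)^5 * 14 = 37184613 / 85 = 437466.04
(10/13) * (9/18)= 5/13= 0.38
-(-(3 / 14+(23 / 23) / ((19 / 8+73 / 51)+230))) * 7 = 1.53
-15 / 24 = -5 / 8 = -0.62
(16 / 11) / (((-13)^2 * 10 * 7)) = 0.00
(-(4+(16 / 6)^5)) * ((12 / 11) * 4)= -539840 / 891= -605.88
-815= -815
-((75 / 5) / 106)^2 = -0.02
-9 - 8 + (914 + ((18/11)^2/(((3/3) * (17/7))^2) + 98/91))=408469463/454597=898.53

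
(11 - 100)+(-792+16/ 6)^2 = 5606623/ 9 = 622958.11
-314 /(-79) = 3.97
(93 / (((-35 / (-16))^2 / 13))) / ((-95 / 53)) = -16403712 / 116375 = -140.96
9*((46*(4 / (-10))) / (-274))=414 / 685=0.60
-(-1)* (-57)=-57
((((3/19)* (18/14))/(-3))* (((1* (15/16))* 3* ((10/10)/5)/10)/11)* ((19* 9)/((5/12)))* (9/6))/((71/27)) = -0.08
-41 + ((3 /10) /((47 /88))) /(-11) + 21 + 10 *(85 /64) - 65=-71.77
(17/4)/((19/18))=153/38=4.03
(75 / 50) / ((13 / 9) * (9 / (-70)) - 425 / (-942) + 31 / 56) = 197820 / 108013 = 1.83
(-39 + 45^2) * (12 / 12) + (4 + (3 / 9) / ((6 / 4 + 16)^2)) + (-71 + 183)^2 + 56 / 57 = 338301742 / 23275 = 14534.98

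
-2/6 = -1/3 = -0.33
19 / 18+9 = 181 / 18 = 10.06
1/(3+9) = 1/12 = 0.08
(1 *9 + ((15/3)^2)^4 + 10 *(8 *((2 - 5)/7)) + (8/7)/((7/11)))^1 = 19139474/49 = 390601.51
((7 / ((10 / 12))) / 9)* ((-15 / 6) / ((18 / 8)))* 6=-56 / 9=-6.22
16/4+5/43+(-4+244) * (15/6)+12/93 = 805459/1333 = 604.25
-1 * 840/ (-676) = 210/ 169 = 1.24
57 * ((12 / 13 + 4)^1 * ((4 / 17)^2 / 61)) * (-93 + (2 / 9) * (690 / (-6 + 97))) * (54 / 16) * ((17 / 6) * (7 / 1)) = -272822976 / 175253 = -1556.74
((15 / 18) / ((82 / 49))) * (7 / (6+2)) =1715 / 3936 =0.44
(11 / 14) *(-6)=-33 / 7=-4.71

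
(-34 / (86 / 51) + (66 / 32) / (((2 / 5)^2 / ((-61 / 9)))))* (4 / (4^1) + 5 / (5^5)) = -277877957 / 2580000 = -107.70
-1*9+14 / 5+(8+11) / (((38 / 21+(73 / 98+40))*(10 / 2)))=-76451 / 12511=-6.11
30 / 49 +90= 4440 / 49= 90.61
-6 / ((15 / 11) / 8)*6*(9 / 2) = -4752 / 5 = -950.40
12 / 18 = 2 / 3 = 0.67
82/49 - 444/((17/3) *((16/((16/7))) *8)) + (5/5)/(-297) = 134063/494802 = 0.27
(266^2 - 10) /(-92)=-35373 /46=-768.98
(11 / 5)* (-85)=-187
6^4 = 1296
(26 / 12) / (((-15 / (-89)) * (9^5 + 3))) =1157 / 5314680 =0.00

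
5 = 5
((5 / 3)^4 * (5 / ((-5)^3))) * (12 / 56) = -25 / 378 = -0.07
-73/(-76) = 73/76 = 0.96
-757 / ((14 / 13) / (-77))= 108251 / 2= 54125.50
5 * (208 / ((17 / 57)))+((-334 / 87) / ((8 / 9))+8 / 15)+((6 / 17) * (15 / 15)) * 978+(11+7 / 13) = 1476629033 / 384540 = 3839.99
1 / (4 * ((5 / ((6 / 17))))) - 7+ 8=1.02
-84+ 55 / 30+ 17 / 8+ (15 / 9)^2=-77.26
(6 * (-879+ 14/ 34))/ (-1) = 89616/ 17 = 5271.53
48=48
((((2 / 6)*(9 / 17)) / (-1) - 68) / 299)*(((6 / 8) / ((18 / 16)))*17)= -2318 / 897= -2.58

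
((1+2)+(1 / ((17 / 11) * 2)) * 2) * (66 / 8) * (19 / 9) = 63.52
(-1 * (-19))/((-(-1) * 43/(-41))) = -779/43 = -18.12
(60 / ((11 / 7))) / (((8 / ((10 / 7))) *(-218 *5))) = -15 / 2398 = -0.01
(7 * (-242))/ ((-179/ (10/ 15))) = 3388/ 537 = 6.31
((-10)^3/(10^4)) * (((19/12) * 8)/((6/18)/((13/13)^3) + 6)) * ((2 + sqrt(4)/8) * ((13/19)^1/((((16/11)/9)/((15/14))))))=-34749/17024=-2.04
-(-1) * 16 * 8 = 128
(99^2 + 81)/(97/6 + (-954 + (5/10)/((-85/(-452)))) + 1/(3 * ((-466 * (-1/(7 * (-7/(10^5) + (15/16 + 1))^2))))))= -2348556120000000000/222249107174344169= -10.57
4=4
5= 5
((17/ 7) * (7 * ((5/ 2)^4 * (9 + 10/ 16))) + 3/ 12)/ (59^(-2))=2848004517/ 128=22250035.29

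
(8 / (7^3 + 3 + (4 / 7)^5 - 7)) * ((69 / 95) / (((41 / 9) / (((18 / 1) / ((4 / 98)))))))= 36822254616 / 22196035315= 1.66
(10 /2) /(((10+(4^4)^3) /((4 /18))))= 5 /75497517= 0.00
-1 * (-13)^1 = 13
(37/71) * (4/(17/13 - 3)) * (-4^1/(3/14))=53872/2343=22.99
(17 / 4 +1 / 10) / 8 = 0.54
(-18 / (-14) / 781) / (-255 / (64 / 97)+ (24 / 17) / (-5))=-5440 / 1278069793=-0.00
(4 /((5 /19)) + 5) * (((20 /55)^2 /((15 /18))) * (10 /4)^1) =4848 /605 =8.01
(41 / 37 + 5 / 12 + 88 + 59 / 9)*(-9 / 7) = -127979 / 1036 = -123.53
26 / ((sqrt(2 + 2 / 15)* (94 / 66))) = 429* sqrt(30) / 188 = 12.50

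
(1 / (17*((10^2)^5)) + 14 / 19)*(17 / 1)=12.53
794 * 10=7940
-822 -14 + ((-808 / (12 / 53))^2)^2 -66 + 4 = 162189949024856.27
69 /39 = 23 /13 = 1.77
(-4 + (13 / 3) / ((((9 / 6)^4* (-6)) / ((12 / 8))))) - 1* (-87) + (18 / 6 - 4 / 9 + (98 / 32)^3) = 113531555 / 995328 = 114.06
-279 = -279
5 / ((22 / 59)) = 295 / 22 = 13.41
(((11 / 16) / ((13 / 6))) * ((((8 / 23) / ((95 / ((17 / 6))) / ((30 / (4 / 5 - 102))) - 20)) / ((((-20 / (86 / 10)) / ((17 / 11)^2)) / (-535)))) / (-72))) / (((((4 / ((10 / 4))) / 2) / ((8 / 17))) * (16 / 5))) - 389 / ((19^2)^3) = 1552792677984233 / 1344506399322797568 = 0.00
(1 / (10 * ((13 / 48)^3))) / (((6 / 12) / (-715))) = -1216512 / 169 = -7198.30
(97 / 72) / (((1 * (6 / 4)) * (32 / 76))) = 1843 / 864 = 2.13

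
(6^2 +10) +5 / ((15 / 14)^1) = 152 / 3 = 50.67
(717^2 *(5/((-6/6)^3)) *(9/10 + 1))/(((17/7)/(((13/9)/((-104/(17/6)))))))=79136.39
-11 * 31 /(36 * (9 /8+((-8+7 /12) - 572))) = 682 /41637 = 0.02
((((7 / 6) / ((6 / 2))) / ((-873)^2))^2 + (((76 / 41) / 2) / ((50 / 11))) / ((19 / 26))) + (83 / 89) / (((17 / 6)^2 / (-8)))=-3226632134196457642271 / 4961508044189175368100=-0.65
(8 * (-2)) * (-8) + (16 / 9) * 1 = 129.78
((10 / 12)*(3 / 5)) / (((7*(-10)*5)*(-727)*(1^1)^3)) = 1 / 508900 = 0.00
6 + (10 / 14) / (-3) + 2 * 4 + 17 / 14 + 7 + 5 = 1133 / 42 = 26.98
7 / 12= 0.58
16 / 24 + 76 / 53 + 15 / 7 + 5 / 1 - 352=-381488 / 1113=-342.76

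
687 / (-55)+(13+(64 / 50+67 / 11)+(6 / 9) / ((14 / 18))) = 1529 / 175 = 8.74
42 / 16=21 / 8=2.62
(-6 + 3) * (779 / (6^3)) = -779 / 72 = -10.82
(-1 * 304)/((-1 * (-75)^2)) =304/5625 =0.05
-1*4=-4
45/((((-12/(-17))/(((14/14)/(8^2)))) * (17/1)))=15/256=0.06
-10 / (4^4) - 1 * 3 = -389 / 128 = -3.04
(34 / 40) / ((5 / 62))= 527 / 50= 10.54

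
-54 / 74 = -27 / 37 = -0.73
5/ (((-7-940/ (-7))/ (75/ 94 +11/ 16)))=39095/ 670032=0.06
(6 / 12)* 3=3 / 2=1.50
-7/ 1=-7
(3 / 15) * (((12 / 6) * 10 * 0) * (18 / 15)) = 0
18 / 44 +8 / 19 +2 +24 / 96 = 2575 / 836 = 3.08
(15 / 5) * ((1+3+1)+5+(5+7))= 66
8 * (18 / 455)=144 / 455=0.32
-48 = -48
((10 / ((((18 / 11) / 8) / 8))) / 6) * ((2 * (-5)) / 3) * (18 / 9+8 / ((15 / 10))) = -1593.42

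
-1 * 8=-8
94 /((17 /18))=1692 /17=99.53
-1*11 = -11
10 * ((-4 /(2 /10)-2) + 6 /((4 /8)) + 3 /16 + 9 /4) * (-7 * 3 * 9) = 114345 /8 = 14293.12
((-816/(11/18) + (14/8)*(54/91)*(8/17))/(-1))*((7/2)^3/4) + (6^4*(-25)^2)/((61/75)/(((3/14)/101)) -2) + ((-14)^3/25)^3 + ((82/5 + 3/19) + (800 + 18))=-8506810039047859757/6518422625000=-1305041.19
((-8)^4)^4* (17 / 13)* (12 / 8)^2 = 10766417859182592 / 13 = 828185989167891.69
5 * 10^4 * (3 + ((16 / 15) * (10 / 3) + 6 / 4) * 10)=24100000 / 9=2677777.78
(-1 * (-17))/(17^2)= 1/17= 0.06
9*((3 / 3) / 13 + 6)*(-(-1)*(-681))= -484191 / 13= -37245.46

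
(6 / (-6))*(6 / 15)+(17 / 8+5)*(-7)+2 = -1931 / 40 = -48.28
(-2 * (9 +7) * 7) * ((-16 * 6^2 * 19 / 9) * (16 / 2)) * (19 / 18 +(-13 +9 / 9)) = -214638592 / 9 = -23848732.44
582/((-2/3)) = -873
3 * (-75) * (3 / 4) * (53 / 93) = -11925 / 124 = -96.17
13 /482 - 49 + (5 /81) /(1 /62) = -1762585 /39042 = -45.15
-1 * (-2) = 2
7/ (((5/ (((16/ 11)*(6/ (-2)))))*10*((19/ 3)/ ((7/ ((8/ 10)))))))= -882/ 1045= -0.84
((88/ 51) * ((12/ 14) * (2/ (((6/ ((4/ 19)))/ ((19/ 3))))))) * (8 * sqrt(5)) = 5632 * sqrt(5)/ 1071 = 11.76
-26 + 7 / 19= -487 / 19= -25.63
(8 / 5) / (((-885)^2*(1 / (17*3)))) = 136 / 1305375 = 0.00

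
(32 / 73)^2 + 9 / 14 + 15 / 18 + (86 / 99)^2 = 885851689 / 365606703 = 2.42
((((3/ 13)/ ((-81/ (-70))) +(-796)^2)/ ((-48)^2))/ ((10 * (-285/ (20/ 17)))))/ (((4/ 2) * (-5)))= 111199643/ 9795427200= 0.01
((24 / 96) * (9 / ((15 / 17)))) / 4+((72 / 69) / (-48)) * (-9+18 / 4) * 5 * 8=8373 / 1840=4.55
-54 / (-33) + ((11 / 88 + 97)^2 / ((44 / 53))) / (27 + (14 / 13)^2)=5429530125 / 13401344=405.15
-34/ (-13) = 34/ 13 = 2.62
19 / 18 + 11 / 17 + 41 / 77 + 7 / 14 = 32222 / 11781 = 2.74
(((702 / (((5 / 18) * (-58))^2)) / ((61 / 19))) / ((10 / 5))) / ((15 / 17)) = 3061071 / 6412625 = 0.48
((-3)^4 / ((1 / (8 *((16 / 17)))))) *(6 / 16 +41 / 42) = 98064 / 119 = 824.07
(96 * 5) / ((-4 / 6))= -720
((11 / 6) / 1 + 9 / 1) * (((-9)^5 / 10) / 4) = -15992.44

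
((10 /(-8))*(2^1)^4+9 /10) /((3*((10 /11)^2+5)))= -23111 /21150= -1.09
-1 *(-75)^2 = -5625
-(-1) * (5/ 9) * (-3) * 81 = -135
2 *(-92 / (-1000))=23 / 125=0.18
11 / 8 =1.38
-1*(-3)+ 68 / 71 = 3.96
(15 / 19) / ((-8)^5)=-15 / 622592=-0.00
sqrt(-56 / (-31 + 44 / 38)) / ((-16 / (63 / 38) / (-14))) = 1.99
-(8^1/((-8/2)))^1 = 2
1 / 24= 0.04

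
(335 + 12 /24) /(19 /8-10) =-44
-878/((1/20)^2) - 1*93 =-351293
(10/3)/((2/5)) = 25/3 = 8.33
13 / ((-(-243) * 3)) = 13 / 729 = 0.02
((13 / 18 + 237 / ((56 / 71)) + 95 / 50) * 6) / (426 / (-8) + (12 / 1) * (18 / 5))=-763823 / 4221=-180.96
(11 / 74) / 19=11 / 1406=0.01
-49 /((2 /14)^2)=-2401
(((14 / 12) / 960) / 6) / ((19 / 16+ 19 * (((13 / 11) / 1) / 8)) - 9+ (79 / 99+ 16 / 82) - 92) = -3157 / 1496505840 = -0.00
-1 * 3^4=-81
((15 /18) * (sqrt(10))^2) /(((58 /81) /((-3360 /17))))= -1134000 /493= -2300.20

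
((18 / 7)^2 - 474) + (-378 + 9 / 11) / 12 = -1075455 / 2156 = -498.82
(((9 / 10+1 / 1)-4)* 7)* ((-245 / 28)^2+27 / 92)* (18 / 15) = -12472803 / 9200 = -1355.74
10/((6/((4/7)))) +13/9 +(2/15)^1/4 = 1531/630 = 2.43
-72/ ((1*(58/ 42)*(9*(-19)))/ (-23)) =-3864/ 551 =-7.01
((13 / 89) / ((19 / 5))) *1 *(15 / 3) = 0.19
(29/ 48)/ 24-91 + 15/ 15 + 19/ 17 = -1740179/ 19584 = -88.86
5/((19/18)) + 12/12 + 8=261/19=13.74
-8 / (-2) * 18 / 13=72 / 13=5.54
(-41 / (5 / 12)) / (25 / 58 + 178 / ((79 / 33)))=-2254344 / 1713335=-1.32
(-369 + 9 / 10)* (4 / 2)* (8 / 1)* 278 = -8186544 / 5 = -1637308.80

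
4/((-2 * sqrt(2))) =-sqrt(2) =-1.41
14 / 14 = 1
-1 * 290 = -290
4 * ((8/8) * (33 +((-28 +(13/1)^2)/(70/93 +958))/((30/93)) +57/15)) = 6643771/44582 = 149.02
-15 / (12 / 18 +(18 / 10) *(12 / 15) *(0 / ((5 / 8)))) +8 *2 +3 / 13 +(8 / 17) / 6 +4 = -2905 / 1326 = -2.19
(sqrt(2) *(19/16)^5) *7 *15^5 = 13162013746875 *sqrt(2)/1048576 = 17751596.78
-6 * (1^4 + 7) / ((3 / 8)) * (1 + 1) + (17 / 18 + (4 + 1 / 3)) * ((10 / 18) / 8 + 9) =-269741 / 1296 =-208.13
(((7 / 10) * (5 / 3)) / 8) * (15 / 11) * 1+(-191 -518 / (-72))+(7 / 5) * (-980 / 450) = -7391561 / 39600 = -186.66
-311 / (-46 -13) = 5.27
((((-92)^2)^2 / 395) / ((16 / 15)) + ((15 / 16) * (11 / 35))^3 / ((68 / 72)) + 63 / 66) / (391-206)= 1764496363397997 / 1919837624320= 919.09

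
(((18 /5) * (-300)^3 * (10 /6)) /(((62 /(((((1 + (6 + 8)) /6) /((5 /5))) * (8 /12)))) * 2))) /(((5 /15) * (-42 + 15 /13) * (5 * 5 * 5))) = 2340000 /1829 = 1279.39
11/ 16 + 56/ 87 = 1853/ 1392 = 1.33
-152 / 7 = -21.71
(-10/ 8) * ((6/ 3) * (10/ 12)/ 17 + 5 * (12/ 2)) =-7675/ 204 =-37.62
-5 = -5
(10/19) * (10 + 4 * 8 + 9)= 510/19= 26.84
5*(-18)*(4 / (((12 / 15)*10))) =-45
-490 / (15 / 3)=-98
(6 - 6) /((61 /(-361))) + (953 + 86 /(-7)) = 6585 /7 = 940.71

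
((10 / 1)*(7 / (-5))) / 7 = -2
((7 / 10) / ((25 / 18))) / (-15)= -21 / 625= -0.03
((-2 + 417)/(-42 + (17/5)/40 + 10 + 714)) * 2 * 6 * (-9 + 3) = -5976000/136417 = -43.81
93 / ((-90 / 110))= -341 / 3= -113.67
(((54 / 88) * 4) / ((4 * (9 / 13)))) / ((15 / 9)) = 0.53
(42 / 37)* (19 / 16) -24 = -6705 / 296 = -22.65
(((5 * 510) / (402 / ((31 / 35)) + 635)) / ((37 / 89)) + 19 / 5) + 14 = 29266493 / 1248935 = 23.43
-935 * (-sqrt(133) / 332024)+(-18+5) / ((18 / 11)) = -7.91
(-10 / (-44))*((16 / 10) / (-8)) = -1 / 22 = -0.05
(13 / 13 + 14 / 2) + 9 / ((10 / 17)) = 233 / 10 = 23.30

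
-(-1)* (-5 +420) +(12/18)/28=17431/42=415.02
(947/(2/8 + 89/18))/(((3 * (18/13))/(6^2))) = 295464/187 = 1580.02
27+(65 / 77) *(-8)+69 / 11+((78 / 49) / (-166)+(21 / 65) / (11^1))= 26.54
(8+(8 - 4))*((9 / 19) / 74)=54 / 703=0.08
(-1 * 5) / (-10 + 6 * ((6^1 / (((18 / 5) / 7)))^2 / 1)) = -3 / 484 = -0.01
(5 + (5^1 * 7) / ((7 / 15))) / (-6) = -40 / 3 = -13.33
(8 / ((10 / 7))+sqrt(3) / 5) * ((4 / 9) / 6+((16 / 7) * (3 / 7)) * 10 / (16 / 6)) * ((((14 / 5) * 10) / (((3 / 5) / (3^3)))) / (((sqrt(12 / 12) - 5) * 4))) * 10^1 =-49580 / 3 - 12395 * sqrt(3) / 21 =-17548.99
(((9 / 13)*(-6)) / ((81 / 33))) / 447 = -22 / 5811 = -0.00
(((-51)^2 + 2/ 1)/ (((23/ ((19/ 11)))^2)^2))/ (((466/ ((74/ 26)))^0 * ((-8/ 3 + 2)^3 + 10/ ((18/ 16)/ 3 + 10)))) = 0.12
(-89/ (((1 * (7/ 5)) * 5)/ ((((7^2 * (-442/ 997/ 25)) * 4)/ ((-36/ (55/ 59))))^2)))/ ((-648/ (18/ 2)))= 0.00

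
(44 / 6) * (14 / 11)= 28 / 3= 9.33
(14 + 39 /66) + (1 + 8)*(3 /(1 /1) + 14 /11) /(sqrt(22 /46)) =321 /22 + 423*sqrt(253) /121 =70.20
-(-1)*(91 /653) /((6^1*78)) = 7 /23508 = 0.00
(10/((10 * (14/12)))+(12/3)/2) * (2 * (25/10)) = 100/7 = 14.29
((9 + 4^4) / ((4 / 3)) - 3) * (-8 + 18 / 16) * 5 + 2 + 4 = -215133 / 32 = -6722.91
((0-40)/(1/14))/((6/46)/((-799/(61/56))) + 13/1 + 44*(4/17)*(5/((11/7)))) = -576302720/47278433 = -12.19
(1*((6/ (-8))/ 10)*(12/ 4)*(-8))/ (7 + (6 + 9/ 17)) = 153/ 1150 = 0.13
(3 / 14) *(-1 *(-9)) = 27 / 14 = 1.93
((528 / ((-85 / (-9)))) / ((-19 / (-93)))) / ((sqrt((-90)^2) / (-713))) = -17505576 / 8075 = -2167.87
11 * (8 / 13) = 88 / 13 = 6.77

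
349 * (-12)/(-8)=1047/2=523.50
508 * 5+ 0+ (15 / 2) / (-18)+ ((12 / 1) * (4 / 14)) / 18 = 213341 / 84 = 2539.77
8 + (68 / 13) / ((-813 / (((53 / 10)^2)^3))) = -134.60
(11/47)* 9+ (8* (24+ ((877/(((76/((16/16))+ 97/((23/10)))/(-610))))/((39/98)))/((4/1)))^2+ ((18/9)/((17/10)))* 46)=142778410655502150905/2244475694799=63613257.65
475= 475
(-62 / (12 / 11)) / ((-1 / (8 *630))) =286440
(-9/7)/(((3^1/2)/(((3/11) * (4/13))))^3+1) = -4608/20473033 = -0.00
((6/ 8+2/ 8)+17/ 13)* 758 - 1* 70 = 21830/ 13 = 1679.23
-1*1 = -1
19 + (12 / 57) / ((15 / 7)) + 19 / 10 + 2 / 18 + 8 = 49777 / 1710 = 29.11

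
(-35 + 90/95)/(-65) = 647/1235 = 0.52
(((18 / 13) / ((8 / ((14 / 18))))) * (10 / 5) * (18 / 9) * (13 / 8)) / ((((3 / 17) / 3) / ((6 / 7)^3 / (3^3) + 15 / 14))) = 12767 / 784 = 16.28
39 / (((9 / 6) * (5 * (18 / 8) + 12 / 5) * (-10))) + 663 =13919 / 21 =662.81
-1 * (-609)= 609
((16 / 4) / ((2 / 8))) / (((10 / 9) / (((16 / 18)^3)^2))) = 7.10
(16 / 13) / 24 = 2 / 39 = 0.05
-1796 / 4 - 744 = -1193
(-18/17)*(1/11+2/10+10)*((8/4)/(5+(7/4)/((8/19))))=-652032/273955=-2.38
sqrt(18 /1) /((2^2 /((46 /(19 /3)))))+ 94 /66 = 47 /33+ 207 * sqrt(2) /38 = 9.13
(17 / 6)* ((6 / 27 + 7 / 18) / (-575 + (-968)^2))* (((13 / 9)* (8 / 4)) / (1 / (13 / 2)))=31603 / 910228428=0.00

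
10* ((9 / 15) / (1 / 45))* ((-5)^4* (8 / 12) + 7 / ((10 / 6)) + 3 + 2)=114984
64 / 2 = 32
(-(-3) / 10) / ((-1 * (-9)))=1 / 30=0.03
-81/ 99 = -9/ 11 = -0.82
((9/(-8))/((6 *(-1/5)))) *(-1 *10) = -75/8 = -9.38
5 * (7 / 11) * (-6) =-210 / 11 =-19.09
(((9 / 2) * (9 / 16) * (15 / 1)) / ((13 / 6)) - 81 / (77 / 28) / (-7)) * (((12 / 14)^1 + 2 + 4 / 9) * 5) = 193365 / 539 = 358.75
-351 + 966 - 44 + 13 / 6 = 3439 / 6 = 573.17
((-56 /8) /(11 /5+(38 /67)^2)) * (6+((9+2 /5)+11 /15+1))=-8075711 /169797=-47.56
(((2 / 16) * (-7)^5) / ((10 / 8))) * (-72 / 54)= 33614 / 15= 2240.93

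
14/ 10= 7/ 5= 1.40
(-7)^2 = 49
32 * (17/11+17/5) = 8704/55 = 158.25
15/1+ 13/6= 103/6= 17.17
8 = 8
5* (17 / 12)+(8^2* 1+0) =853 / 12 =71.08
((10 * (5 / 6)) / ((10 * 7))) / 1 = 5 / 42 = 0.12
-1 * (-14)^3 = 2744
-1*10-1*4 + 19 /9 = -107 /9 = -11.89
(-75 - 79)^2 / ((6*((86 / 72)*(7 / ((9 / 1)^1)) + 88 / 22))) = 1280664 / 1597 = 801.92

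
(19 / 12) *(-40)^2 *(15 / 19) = 2000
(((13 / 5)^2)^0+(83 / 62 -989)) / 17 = -61173 / 1054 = -58.04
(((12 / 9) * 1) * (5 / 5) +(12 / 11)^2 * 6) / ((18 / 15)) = 7690 / 1089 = 7.06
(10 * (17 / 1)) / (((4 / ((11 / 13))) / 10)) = 4675 / 13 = 359.62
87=87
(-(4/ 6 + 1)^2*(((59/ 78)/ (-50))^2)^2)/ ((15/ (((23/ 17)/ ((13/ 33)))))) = -3065692333/ 92028682980000000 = -0.00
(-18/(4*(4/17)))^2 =23409/64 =365.77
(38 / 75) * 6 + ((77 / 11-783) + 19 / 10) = -38553 / 50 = -771.06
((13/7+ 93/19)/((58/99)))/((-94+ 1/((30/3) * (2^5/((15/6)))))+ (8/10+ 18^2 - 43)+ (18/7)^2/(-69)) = 0.06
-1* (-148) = 148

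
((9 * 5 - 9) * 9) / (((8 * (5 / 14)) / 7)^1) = 3969 / 5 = 793.80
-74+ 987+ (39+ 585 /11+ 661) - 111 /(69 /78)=389798 /253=1540.70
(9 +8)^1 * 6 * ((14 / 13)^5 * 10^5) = 5485804800000 / 371293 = 14774867.29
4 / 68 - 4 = -67 / 17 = -3.94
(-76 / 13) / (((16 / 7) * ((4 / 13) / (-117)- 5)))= 2223 / 4348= 0.51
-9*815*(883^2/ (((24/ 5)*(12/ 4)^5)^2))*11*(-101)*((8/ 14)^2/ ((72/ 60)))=88247637548125/ 69441624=1270817.59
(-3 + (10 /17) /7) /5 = -347 /595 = -0.58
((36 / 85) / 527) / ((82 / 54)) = 972 / 1836595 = 0.00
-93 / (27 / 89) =-2759 / 9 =-306.56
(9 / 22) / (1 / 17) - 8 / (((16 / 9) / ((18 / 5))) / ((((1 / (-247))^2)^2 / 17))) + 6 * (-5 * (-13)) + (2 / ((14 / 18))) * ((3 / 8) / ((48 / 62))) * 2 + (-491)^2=94123791946206283673 / 389778111042320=241480.45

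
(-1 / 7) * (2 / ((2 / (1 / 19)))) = -1 / 133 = -0.01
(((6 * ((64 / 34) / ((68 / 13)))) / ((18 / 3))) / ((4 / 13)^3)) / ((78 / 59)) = 129623 / 13872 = 9.34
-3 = -3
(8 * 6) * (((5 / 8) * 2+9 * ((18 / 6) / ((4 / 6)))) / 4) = 501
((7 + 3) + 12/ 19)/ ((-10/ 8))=-808/ 95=-8.51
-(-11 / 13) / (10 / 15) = 33 / 26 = 1.27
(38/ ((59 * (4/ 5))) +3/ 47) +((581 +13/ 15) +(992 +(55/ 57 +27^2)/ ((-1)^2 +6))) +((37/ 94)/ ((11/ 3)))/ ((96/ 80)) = 19462749723/ 11591140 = 1679.11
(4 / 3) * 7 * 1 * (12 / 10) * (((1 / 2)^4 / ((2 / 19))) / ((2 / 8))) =133 / 5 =26.60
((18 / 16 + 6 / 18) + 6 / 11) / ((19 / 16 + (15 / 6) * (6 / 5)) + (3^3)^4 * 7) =1058 / 1964208147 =0.00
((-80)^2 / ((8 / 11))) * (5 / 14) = 3142.86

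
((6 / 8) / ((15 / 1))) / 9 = 1 / 180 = 0.01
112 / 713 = 0.16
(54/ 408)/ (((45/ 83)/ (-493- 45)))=-22327/ 170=-131.34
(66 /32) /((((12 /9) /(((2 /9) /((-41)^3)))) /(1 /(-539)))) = 1 /108068128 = 0.00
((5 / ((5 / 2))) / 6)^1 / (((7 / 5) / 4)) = 20 / 21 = 0.95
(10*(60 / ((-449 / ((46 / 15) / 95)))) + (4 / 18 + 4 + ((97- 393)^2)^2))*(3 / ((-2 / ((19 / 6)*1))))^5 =-38405524802069258945 / 2068992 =-18562432721861.30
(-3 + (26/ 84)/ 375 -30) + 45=189013/ 15750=12.00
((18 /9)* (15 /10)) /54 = 1 /18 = 0.06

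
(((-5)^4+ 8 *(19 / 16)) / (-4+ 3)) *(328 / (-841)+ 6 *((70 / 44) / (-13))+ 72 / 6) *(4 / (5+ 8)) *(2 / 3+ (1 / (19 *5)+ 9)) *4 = -82189.39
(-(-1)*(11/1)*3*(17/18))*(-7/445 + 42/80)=339031/21360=15.87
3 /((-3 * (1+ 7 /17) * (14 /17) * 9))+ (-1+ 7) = 17855 /3024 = 5.90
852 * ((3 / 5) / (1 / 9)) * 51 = 1173204 / 5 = 234640.80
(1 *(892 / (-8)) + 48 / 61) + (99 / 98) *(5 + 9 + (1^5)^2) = -285629 / 2989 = -95.56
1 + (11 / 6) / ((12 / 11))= 193 / 72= 2.68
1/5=0.20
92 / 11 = 8.36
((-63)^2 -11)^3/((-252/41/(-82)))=52115281433036/63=827226689413.27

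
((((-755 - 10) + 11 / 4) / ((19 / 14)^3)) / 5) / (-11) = 5.54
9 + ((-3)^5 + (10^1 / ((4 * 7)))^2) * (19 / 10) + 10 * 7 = -749617 / 1960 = -382.46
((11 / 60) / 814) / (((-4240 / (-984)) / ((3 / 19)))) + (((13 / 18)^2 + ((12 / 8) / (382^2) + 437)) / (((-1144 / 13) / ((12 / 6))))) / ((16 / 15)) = -48170602371320723 / 5167307993126400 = -9.32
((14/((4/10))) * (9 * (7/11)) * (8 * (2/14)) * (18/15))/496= 189/341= 0.55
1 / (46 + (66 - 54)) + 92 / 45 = 5381 / 2610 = 2.06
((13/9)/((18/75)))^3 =34328125/157464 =218.01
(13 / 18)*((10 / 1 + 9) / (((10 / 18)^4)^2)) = 1181393343 / 781250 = 1512.18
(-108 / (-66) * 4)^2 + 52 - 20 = 9056 / 121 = 74.84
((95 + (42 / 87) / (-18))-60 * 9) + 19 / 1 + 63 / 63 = -110932 / 261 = -425.03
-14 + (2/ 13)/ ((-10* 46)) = -41861/ 2990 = -14.00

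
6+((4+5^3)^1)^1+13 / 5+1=693 / 5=138.60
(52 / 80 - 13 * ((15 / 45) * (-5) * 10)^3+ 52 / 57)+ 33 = 617854609 / 10260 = 60219.75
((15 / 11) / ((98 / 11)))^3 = 3375 / 941192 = 0.00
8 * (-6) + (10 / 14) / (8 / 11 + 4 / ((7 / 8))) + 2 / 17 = -19481 / 408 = -47.75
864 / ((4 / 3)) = 648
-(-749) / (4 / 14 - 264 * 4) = -0.71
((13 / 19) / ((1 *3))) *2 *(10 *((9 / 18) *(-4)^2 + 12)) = 91.23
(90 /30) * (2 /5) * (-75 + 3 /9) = -448 /5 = -89.60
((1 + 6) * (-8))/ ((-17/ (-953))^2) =-50859704/ 289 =-175985.13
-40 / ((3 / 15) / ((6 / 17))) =-1200 / 17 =-70.59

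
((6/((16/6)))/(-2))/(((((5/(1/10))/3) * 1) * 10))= -27/4000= -0.01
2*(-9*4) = -72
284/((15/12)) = 1136/5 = 227.20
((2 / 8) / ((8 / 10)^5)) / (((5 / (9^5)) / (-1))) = -36905625 / 4096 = -9010.16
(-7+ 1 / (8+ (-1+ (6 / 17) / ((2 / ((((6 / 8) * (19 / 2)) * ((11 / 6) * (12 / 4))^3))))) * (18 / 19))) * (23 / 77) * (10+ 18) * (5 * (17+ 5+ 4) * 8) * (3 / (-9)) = 283955257664 / 14000613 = 20281.63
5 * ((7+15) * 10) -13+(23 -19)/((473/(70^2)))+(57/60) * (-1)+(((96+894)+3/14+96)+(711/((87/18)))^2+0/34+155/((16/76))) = 342351863394/13922755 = 24589.38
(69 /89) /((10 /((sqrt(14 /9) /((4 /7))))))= 161 * sqrt(14) /3560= 0.17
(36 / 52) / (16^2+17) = 3 / 1183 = 0.00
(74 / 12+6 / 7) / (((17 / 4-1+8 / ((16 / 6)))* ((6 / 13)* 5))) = 0.49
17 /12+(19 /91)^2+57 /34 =5298955 /1689324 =3.14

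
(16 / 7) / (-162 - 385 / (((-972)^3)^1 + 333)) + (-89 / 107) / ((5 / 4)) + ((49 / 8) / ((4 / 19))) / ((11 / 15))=1529443041851969389 / 39222758315947360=38.99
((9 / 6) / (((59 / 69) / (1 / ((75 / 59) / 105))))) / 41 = 1449 / 410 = 3.53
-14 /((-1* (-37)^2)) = 14 /1369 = 0.01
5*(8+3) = 55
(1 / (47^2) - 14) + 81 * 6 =1042649 / 2209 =472.00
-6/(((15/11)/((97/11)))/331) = -64214/5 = -12842.80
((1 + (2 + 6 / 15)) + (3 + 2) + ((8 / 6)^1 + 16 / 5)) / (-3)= -194 / 45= -4.31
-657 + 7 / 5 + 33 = -622.60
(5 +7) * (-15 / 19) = -180 / 19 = -9.47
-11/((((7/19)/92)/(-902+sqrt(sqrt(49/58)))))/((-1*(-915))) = -9614*58^(3/4)*sqrt(7)/185745+17343656/6405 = 2704.95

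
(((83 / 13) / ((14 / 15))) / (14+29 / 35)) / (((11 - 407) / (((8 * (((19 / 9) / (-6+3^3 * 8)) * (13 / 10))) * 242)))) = -17347 / 588546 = -0.03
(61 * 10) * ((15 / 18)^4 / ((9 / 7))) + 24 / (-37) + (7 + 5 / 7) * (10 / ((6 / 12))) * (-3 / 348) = 9935815441 / 43804152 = 226.82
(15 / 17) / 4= 15 / 68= 0.22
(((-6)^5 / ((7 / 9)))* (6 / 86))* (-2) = 419904 / 301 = 1395.03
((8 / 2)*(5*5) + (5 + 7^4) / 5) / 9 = 64.58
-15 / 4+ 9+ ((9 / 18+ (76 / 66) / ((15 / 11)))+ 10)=2987 / 180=16.59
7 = 7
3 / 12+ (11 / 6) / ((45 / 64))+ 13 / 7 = 17821 / 3780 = 4.71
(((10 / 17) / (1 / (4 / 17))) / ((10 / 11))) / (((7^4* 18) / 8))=176 / 6245001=0.00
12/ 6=2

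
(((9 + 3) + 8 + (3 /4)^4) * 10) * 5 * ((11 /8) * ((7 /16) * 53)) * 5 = 2653160125 /16384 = 161936.04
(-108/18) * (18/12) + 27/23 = -180/23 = -7.83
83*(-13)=-1079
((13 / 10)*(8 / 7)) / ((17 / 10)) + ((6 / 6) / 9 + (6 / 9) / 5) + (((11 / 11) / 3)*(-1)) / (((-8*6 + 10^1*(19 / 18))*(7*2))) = 576983 / 515610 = 1.12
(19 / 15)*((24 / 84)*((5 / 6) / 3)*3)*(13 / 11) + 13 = 9256 / 693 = 13.36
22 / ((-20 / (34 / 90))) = -187 / 450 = -0.42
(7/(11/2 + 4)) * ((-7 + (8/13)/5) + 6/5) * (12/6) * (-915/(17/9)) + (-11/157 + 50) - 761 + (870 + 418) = 4629.51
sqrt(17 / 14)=sqrt(238) / 14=1.10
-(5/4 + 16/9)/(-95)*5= 109/684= 0.16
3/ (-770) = -3/ 770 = -0.00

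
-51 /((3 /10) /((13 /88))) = -1105 /44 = -25.11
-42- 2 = -44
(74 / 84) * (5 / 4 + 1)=111 / 56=1.98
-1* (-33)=33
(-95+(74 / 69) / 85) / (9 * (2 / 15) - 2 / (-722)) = -201113461 / 2546583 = -78.97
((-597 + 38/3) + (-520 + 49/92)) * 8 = -609298/69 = -8830.41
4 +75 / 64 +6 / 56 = 5.28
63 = 63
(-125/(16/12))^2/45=3125/16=195.31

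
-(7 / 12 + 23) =-283 / 12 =-23.58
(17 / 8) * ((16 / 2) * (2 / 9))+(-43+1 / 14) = -4933 / 126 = -39.15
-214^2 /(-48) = 11449 /12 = 954.08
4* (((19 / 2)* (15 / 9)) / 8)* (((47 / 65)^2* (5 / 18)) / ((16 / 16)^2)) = 41971 / 36504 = 1.15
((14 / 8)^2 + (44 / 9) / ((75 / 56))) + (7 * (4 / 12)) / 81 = 655291 / 97200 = 6.74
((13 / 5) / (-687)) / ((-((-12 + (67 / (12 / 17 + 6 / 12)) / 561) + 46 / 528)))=-46904 / 146414585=-0.00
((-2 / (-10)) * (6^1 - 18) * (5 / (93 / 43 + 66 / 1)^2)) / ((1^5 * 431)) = -7396 / 1234205997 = -0.00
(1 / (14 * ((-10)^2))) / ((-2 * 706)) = -0.00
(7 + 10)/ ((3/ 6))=34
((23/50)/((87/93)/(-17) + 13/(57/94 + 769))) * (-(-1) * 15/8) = -876869503/38772080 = -22.62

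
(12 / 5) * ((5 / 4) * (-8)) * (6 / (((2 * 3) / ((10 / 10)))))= -24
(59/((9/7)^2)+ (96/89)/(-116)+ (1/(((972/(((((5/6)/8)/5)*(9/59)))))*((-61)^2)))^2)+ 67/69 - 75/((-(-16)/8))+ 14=1011338280946718450458595/76889881151035846668288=13.15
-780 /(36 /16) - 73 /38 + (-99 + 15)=-49315 /114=-432.59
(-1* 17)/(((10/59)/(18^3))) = -584949.60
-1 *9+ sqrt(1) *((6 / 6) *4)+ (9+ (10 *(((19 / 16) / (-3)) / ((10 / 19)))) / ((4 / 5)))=-1037 / 192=-5.40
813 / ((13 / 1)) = 813 / 13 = 62.54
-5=-5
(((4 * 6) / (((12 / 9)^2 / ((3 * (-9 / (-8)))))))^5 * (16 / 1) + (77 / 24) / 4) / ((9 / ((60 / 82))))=3088366982208215 / 12091392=255418646.77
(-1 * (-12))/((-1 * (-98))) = 0.12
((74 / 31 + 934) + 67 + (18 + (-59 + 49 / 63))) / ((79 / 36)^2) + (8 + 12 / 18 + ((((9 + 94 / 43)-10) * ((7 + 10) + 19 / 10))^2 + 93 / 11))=849513631322203 / 1180502000700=719.62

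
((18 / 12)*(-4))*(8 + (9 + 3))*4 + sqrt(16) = -476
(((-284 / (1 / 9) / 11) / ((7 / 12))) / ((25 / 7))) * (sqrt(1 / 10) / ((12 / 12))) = -15336 * sqrt(10) / 1375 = -35.27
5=5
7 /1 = 7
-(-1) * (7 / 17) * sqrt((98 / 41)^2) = 0.98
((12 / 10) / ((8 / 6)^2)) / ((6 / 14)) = 63 / 40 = 1.58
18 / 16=9 / 8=1.12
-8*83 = -664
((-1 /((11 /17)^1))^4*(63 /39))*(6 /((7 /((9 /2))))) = 6765201 /190333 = 35.54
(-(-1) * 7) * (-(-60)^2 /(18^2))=-700 /9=-77.78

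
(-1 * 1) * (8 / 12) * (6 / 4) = -1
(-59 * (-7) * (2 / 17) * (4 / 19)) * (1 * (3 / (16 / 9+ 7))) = 89208 / 25517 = 3.50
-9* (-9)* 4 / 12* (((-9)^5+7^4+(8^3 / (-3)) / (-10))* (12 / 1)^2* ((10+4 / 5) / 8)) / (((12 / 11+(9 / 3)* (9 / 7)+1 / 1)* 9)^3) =-581712522468 / 300224725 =-1937.59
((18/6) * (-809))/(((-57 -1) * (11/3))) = 7281/638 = 11.41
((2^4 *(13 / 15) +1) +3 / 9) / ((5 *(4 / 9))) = 171 / 25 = 6.84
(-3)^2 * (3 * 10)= 270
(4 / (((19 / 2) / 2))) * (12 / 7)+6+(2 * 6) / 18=3236 / 399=8.11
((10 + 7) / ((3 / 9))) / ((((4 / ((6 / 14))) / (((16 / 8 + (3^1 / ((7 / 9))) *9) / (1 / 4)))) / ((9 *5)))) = 36111.12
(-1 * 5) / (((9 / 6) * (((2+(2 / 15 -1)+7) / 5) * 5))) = -25 / 61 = -0.41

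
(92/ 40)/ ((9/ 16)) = 184/ 45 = 4.09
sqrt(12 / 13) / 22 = sqrt(39) / 143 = 0.04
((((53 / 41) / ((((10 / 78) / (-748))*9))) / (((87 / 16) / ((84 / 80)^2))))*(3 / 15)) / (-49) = 515372 / 743125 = 0.69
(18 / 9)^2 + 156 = 160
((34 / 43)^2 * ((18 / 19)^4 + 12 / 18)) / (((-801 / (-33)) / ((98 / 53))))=717256915760 / 10229624696637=0.07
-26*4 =-104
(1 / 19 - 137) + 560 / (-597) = -1564034 / 11343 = -137.89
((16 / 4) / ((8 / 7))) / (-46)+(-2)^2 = 361 / 92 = 3.92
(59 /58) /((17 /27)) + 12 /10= 13881 /4930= 2.82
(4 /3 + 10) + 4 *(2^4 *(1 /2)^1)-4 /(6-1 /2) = 42.61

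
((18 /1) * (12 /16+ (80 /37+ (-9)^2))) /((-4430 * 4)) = -111771 /1311280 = -0.09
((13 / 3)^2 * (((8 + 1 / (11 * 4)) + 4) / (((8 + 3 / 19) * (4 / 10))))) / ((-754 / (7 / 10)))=-914641 / 14240160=-0.06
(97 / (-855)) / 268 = -97 / 229140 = -0.00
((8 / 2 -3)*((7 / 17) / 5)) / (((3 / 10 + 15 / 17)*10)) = 7 / 1005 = 0.01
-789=-789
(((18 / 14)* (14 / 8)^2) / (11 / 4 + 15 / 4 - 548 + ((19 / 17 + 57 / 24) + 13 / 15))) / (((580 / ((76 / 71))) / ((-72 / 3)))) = 732564 / 2256184253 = 0.00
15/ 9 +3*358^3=412944413/ 3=137648137.67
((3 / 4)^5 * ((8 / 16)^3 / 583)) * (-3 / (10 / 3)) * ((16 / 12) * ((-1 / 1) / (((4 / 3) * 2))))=2187 / 95518720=0.00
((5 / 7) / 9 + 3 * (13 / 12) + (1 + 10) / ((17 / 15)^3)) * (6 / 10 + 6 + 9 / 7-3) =256072633 / 4814740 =53.19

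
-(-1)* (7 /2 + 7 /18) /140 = 0.03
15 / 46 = 0.33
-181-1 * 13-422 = -616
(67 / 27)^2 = 4489 / 729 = 6.16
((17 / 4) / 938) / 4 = 17 / 15008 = 0.00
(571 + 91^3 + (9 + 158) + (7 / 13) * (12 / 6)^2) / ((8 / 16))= 19612090 / 13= 1508622.31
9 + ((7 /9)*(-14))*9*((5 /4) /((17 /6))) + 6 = -480 /17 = -28.24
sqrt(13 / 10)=1.14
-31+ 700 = 669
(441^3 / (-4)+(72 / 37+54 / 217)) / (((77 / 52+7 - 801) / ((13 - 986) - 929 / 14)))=-14473410018413047 / 514707074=-28119702.93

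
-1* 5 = -5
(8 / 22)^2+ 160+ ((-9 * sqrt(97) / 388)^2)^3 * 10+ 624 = 177345681885325 / 226167670784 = 784.13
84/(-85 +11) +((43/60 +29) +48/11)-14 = 462641/24420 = 18.95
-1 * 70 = -70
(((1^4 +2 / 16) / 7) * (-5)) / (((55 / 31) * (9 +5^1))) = -279 / 8624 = -0.03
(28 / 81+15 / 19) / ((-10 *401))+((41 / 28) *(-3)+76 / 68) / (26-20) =-1604364407 / 2937581640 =-0.55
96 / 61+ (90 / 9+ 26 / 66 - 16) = -8117 / 2013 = -4.03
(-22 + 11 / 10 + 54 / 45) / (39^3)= -197 / 593190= -0.00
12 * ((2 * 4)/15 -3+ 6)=212/5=42.40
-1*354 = -354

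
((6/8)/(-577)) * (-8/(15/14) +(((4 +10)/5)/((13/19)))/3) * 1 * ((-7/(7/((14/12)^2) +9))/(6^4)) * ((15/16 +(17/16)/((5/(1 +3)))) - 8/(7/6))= 2364887/153985328640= 0.00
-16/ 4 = -4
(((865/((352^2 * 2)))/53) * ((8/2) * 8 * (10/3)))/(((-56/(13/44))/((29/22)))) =-1630525/33373046784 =-0.00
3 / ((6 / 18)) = 9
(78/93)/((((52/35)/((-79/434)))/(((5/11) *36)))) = -17775/10571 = -1.68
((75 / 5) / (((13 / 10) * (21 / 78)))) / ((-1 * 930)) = -10 / 217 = -0.05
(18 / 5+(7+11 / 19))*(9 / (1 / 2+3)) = 19116 / 665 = 28.75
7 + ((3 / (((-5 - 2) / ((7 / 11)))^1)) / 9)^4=8301448 / 1185921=7.00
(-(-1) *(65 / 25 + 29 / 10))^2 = 121 / 4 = 30.25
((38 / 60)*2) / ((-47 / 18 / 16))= -1824 / 235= -7.76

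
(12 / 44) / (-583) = -3 / 6413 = -0.00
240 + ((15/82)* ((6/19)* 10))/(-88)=8226015/34276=239.99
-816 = -816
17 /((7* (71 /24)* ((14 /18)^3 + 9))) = 37179 /428911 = 0.09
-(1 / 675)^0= -1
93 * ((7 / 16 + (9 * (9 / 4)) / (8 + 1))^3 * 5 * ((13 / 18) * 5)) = 801033025 / 24576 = 32594.12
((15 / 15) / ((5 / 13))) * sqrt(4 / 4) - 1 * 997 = -4972 / 5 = -994.40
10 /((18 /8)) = 4.44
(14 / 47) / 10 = 7 / 235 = 0.03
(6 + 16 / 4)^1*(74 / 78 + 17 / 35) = 3916 / 273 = 14.34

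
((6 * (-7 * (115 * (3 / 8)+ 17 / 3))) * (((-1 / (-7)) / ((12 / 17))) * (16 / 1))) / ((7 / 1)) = -19907 / 21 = -947.95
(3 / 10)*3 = 9 / 10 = 0.90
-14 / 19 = -0.74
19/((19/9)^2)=81/19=4.26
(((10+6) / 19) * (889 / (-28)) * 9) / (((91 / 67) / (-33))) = 10108692 / 1729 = 5846.55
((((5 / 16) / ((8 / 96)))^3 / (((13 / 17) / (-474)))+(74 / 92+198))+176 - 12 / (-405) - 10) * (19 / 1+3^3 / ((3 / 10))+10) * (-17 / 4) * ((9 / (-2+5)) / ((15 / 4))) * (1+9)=84460559767829 / 645840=130776290.98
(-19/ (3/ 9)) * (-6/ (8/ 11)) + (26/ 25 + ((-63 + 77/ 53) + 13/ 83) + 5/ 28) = 315688318/ 769825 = 410.08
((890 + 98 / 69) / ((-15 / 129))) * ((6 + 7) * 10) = -68765944 / 69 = -996607.88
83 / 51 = 1.63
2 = 2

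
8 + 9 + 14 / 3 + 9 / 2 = 157 / 6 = 26.17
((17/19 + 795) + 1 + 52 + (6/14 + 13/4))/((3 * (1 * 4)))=453569/6384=71.05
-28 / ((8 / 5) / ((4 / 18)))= -35 / 9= -3.89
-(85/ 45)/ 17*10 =-10/ 9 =-1.11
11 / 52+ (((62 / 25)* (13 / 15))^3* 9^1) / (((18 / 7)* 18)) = 52868905181 / 24679687500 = 2.14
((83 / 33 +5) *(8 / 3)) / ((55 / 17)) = 33728 / 5445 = 6.19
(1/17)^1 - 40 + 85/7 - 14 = -4974/119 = -41.80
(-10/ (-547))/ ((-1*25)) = -0.00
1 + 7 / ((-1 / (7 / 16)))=-33 / 16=-2.06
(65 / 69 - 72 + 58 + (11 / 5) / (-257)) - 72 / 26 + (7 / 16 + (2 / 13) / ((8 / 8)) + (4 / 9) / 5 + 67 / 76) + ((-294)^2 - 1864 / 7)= 633973573978393 / 7358485680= 86155.44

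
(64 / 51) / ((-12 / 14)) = -224 / 153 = -1.46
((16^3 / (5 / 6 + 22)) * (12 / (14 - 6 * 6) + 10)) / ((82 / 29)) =599.81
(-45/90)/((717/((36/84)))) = -1/3346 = -0.00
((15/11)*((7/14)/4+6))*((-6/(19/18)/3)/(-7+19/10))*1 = 3.10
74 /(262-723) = -74 /461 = -0.16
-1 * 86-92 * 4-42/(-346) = -453.88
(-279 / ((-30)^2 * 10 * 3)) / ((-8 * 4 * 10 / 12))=31 / 80000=0.00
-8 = -8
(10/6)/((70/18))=3/7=0.43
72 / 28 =18 / 7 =2.57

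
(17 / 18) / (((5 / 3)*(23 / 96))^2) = 78336 / 13225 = 5.92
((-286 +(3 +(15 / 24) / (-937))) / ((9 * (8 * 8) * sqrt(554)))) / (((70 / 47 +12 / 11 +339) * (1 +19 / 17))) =-18644747297 * sqrt(554) / 15207143649251328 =-0.00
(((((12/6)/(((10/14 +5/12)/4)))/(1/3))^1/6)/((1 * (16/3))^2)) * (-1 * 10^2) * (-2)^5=7560/19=397.89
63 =63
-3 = -3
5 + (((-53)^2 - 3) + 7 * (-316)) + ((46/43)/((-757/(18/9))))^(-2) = 1064637537/8464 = 125784.21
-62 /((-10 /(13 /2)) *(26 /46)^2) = 16399 /130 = 126.15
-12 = -12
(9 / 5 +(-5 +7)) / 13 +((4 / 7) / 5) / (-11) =1411 / 5005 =0.28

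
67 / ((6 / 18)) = 201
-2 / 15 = -0.13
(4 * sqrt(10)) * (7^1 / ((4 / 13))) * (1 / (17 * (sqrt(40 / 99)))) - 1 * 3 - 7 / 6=-25 / 6 +273 * sqrt(11) / 34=22.46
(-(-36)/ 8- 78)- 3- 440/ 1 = -516.50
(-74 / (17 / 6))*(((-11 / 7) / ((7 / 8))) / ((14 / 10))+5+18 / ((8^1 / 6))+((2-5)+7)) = -3231210 / 5831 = -554.14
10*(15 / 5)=30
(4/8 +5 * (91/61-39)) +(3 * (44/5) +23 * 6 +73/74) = -244371/11285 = -21.65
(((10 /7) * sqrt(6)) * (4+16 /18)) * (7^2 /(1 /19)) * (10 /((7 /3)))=83600 * sqrt(6) /3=68259.11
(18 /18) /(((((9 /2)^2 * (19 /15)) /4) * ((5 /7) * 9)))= 112 /4617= 0.02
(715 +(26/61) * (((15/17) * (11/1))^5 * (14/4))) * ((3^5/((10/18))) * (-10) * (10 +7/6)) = -546604672375823490/86611277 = -6311010428.54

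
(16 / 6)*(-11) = -88 / 3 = -29.33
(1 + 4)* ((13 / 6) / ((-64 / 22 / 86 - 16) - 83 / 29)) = -178321 / 311034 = -0.57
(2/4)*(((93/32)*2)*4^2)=93/2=46.50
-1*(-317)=317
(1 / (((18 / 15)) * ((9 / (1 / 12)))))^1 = 5 / 648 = 0.01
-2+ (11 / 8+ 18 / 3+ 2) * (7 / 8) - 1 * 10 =-243 / 64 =-3.80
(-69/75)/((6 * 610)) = -23/91500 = -0.00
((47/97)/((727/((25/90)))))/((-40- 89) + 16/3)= -235/156975294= -0.00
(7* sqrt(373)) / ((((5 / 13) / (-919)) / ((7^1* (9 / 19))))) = -5268627* sqrt(373) / 95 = -1071095.67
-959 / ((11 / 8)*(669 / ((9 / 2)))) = -11508 / 2453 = -4.69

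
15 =15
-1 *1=-1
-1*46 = -46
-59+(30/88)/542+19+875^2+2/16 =4564418519/5962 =765585.13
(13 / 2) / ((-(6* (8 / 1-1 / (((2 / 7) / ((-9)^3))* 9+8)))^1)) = -29471 / 214230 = -0.14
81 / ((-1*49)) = -81 / 49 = -1.65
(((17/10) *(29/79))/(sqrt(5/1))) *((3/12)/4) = 493 *sqrt(5)/63200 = 0.02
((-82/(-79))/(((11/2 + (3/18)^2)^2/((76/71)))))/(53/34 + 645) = 0.00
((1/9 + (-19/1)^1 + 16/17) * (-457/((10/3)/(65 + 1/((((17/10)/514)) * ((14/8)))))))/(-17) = -3550801799/103173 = -34416.00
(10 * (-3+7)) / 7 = 40 / 7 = 5.71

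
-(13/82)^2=-169/6724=-0.03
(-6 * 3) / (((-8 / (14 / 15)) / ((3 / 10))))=63 / 100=0.63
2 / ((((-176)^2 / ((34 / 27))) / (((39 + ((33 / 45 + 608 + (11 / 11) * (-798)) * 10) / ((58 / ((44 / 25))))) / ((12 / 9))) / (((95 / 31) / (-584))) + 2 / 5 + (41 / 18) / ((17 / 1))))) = 55535525171 / 259216848000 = 0.21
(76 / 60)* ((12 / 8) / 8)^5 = 1539 / 5242880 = 0.00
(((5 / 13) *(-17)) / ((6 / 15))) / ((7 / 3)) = -1275 / 182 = -7.01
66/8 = 8.25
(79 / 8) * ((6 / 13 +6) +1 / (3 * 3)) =60751 / 936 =64.90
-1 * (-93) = 93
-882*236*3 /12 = -52038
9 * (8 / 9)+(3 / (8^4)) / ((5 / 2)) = 81923 / 10240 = 8.00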